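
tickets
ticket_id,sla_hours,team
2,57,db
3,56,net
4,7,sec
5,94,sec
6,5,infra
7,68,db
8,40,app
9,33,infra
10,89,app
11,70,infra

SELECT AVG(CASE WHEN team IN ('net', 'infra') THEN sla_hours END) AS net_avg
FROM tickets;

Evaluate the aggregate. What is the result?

41

ticket_id=2: ✗
ticket_id=3: ✓ → 56
ticket_id=4: ✗
ticket_id=5: ✗
ticket_id=6: ✓ → 5
ticket_id=7: ✗
ticket_id=8: ✗
ticket_id=9: ✓ → 33
ticket_id=10: ✗
ticket_id=11: ✓ → 70
net_avg = (56 + 5 + 33 + 70) / 4 = 41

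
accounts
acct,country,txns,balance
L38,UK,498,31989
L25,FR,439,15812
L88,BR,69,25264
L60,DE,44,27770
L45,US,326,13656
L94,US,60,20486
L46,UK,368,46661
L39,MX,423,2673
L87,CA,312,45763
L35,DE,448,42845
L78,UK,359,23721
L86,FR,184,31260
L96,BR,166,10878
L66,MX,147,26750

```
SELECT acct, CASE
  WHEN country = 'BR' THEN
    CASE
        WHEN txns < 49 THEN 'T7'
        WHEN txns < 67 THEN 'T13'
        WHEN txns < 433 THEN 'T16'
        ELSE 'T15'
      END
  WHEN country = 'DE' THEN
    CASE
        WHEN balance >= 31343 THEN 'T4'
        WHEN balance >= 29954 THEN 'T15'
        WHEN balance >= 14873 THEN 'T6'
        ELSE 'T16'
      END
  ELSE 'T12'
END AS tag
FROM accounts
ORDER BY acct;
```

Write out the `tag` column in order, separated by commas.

T12, T4, T12, T12, T12, T12, T6, T12, T12, T12, T12, T16, T12, T16

acct=L25: country='FR' → outer ELSE → T12
acct=L35: country='DE' → inner[balance >= 31343] → T4
acct=L38: country='UK' → outer ELSE → T12
acct=L39: country='MX' → outer ELSE → T12
acct=L45: country='US' → outer ELSE → T12
acct=L46: country='UK' → outer ELSE → T12
acct=L60: country='DE' → inner[balance >= 14873] → T6
acct=L66: country='MX' → outer ELSE → T12
acct=L78: country='UK' → outer ELSE → T12
acct=L86: country='FR' → outer ELSE → T12
acct=L87: country='CA' → outer ELSE → T12
acct=L88: country='BR' → inner[txns < 433] → T16
acct=L94: country='US' → outer ELSE → T12
acct=L96: country='BR' → inner[txns < 433] → T16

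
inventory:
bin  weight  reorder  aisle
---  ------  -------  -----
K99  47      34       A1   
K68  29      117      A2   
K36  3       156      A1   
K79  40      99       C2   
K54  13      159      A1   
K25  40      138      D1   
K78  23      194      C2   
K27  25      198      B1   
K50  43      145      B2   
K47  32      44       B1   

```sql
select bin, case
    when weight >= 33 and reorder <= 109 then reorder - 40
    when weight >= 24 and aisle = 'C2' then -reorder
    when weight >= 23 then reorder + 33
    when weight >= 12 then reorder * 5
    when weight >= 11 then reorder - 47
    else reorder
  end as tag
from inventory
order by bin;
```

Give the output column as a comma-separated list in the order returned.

bin=K25: weight >= 23 → 171
bin=K27: weight >= 23 → 231
bin=K36: ELSE → 156
bin=K47: weight >= 23 → 77
bin=K50: weight >= 23 → 178
bin=K54: weight >= 12 → 795
bin=K68: weight >= 23 → 150
bin=K78: weight >= 23 → 227
bin=K79: weight >= 33 and reorder <= 109 → 59
bin=K99: weight >= 33 and reorder <= 109 → -6

171, 231, 156, 77, 178, 795, 150, 227, 59, -6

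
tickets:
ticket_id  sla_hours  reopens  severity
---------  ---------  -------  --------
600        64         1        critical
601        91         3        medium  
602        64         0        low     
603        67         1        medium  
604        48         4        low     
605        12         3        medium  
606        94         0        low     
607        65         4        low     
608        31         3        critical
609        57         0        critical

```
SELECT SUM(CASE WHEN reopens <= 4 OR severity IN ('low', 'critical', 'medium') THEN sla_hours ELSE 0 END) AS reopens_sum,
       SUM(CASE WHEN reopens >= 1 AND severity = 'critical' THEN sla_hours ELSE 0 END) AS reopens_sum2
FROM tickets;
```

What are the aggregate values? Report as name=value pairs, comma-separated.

[reopens_sum: reopens <= 4 OR severity IN ('low', 'critical', 'medium')]
ticket_id=600: ✓ → 64
ticket_id=601: ✓ → 91
ticket_id=602: ✓ → 64
ticket_id=603: ✓ → 67
ticket_id=604: ✓ → 48
ticket_id=605: ✓ → 12
ticket_id=606: ✓ → 94
ticket_id=607: ✓ → 65
ticket_id=608: ✓ → 31
ticket_id=609: ✓ → 57
reopens_sum = 64 + 91 + 64 + 67 + 48 + 12 + 94 + 65 + 31 + 57 = 593
—
[reopens_sum2: reopens >= 1 AND severity = 'critical']
ticket_id=600: ✓ → 64
ticket_id=601: ✗
ticket_id=602: ✗
ticket_id=603: ✗
ticket_id=604: ✗
ticket_id=605: ✗
ticket_id=606: ✗
ticket_id=607: ✗
ticket_id=608: ✓ → 31
ticket_id=609: ✗
reopens_sum2 = 64 + 31 = 95

reopens_sum=593, reopens_sum2=95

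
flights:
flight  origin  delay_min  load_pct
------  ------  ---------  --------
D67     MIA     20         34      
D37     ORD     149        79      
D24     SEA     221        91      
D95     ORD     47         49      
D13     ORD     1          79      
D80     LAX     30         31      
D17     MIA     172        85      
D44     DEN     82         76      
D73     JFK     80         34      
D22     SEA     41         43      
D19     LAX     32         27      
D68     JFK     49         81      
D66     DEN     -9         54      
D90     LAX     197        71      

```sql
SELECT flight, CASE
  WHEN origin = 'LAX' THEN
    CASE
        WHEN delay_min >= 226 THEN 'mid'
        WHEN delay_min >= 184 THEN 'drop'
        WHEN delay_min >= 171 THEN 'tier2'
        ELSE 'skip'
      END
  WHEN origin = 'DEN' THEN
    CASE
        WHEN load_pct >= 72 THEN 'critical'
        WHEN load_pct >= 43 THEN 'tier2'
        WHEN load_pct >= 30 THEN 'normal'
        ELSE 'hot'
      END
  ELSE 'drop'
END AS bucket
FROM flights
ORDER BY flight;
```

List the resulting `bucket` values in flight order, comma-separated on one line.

flight=D13: origin='ORD' → outer ELSE → drop
flight=D17: origin='MIA' → outer ELSE → drop
flight=D19: origin='LAX' → inner[ELSE] → skip
flight=D22: origin='SEA' → outer ELSE → drop
flight=D24: origin='SEA' → outer ELSE → drop
flight=D37: origin='ORD' → outer ELSE → drop
flight=D44: origin='DEN' → inner[load_pct >= 72] → critical
flight=D66: origin='DEN' → inner[load_pct >= 43] → tier2
flight=D67: origin='MIA' → outer ELSE → drop
flight=D68: origin='JFK' → outer ELSE → drop
flight=D73: origin='JFK' → outer ELSE → drop
flight=D80: origin='LAX' → inner[ELSE] → skip
flight=D90: origin='LAX' → inner[delay_min >= 184] → drop
flight=D95: origin='ORD' → outer ELSE → drop

drop, drop, skip, drop, drop, drop, critical, tier2, drop, drop, drop, skip, drop, drop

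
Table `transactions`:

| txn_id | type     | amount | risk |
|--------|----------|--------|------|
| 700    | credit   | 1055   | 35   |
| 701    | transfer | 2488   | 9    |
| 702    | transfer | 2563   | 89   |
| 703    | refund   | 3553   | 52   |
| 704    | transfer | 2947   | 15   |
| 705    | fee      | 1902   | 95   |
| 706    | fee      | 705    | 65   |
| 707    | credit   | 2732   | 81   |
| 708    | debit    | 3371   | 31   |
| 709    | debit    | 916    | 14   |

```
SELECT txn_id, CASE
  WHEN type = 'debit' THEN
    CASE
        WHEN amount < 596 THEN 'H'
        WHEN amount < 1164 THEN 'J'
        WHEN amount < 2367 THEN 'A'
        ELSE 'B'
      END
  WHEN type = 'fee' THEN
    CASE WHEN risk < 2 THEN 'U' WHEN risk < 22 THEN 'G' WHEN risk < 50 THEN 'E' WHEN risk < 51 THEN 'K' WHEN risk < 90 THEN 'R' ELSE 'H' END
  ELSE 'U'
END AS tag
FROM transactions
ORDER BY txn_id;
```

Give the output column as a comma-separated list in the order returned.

U, U, U, U, U, H, R, U, B, J

txn_id=700: type='credit' → outer ELSE → U
txn_id=701: type='transfer' → outer ELSE → U
txn_id=702: type='transfer' → outer ELSE → U
txn_id=703: type='refund' → outer ELSE → U
txn_id=704: type='transfer' → outer ELSE → U
txn_id=705: type='fee' → inner[ELSE] → H
txn_id=706: type='fee' → inner[risk < 90] → R
txn_id=707: type='credit' → outer ELSE → U
txn_id=708: type='debit' → inner[ELSE] → B
txn_id=709: type='debit' → inner[amount < 1164] → J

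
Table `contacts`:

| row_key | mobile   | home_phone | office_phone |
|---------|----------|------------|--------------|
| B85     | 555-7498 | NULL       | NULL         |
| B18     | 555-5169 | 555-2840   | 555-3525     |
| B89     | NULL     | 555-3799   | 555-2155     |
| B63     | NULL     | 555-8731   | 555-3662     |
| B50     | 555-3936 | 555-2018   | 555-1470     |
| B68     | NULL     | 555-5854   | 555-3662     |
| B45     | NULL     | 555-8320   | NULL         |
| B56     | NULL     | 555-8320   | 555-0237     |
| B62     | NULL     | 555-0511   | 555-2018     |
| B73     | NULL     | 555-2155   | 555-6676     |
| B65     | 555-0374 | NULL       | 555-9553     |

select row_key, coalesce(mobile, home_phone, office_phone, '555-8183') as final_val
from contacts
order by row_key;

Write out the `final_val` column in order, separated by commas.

row_key=B18: mobile=555-5169 → 555-5169
row_key=B45: mobile=NULL, home_phone=555-8320 → 555-8320
row_key=B50: mobile=555-3936 → 555-3936
row_key=B56: mobile=NULL, home_phone=555-8320 → 555-8320
row_key=B62: mobile=NULL, home_phone=555-0511 → 555-0511
row_key=B63: mobile=NULL, home_phone=555-8731 → 555-8731
row_key=B65: mobile=555-0374 → 555-0374
row_key=B68: mobile=NULL, home_phone=555-5854 → 555-5854
row_key=B73: mobile=NULL, home_phone=555-2155 → 555-2155
row_key=B85: mobile=555-7498 → 555-7498
row_key=B89: mobile=NULL, home_phone=555-3799 → 555-3799

555-5169, 555-8320, 555-3936, 555-8320, 555-0511, 555-8731, 555-0374, 555-5854, 555-2155, 555-7498, 555-3799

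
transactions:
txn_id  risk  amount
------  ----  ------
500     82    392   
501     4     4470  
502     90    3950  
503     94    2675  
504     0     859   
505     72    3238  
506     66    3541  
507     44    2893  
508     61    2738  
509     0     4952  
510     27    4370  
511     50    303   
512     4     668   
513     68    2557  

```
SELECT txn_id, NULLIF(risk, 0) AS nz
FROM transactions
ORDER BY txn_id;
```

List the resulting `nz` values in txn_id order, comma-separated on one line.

txn_id=500: risk=82 vs 0: differ → 82
txn_id=501: risk=4 vs 0: differ → 4
txn_id=502: risk=90 vs 0: differ → 90
txn_id=503: risk=94 vs 0: differ → 94
txn_id=504: risk=0 vs 0: equal → NULL
txn_id=505: risk=72 vs 0: differ → 72
txn_id=506: risk=66 vs 0: differ → 66
txn_id=507: risk=44 vs 0: differ → 44
txn_id=508: risk=61 vs 0: differ → 61
txn_id=509: risk=0 vs 0: equal → NULL
txn_id=510: risk=27 vs 0: differ → 27
txn_id=511: risk=50 vs 0: differ → 50
txn_id=512: risk=4 vs 0: differ → 4
txn_id=513: risk=68 vs 0: differ → 68

82, 4, 90, 94, NULL, 72, 66, 44, 61, NULL, 27, 50, 4, 68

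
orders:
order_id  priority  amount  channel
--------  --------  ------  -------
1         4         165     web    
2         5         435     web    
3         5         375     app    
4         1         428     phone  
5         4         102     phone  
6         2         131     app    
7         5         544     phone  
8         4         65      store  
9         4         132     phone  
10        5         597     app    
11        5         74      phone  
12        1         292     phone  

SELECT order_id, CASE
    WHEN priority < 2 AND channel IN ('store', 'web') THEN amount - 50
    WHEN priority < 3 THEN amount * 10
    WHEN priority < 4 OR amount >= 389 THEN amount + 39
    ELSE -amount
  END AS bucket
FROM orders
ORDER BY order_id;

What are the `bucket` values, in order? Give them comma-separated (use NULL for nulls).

-165, 474, -375, 4280, -102, 1310, 583, -65, -132, 636, -74, 2920

order_id=1: ELSE → -165
order_id=2: priority < 4 OR amount >= 389 → 474
order_id=3: ELSE → -375
order_id=4: priority < 3 → 4280
order_id=5: ELSE → -102
order_id=6: priority < 3 → 1310
order_id=7: priority < 4 OR amount >= 389 → 583
order_id=8: ELSE → -65
order_id=9: ELSE → -132
order_id=10: priority < 4 OR amount >= 389 → 636
order_id=11: ELSE → -74
order_id=12: priority < 3 → 2920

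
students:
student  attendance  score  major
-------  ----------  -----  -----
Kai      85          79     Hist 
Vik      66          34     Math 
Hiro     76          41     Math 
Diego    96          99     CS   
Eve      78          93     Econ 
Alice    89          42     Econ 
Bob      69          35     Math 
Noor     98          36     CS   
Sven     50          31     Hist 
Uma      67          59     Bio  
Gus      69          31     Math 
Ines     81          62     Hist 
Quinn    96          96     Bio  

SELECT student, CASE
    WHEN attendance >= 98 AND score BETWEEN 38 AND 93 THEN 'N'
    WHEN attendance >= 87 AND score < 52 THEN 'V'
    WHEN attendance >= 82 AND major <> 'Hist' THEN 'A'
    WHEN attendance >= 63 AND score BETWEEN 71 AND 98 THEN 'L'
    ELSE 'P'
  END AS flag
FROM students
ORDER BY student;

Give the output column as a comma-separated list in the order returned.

student=Alice: attendance >= 87 AND score < 52 → V
student=Bob: ELSE → P
student=Diego: attendance >= 82 AND major <> 'Hist' → A
student=Eve: attendance >= 63 AND score BETWEEN 71 AND 98 → L
student=Gus: ELSE → P
student=Hiro: ELSE → P
student=Ines: ELSE → P
student=Kai: attendance >= 63 AND score BETWEEN 71 AND 98 → L
student=Noor: attendance >= 87 AND score < 52 → V
student=Quinn: attendance >= 82 AND major <> 'Hist' → A
student=Sven: ELSE → P
student=Uma: ELSE → P
student=Vik: ELSE → P

V, P, A, L, P, P, P, L, V, A, P, P, P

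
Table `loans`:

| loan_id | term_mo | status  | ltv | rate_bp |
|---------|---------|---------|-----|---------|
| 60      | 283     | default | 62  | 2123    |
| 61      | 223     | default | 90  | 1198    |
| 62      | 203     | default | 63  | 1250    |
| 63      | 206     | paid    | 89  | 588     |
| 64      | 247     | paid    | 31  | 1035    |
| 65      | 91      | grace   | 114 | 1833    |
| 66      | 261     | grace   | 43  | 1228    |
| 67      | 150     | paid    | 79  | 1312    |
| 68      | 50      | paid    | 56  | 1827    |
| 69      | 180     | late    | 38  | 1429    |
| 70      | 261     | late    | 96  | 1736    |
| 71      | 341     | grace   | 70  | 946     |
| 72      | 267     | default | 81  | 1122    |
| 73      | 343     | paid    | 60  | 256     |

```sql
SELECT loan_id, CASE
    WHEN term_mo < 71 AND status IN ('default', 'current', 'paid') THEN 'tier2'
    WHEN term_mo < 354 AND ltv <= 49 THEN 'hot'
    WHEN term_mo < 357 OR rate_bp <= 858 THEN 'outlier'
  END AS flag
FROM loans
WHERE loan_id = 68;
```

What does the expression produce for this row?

loan_id = 68: term_mo=50, status=paid, ltv=56, rate_bp=1827.
term_mo < 71 AND status IN ('default', 'current', 'paid') → true → tier2

tier2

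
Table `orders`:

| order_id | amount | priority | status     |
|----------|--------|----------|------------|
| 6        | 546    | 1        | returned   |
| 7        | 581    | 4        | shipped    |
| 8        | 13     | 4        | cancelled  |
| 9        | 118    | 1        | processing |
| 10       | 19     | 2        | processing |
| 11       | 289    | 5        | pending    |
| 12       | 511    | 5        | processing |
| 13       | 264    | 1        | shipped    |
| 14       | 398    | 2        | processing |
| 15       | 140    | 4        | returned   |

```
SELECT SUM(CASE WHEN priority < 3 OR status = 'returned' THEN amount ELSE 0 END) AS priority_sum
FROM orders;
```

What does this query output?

1485

order_id=6: ✓ → 546
order_id=7: ✗
order_id=8: ✗
order_id=9: ✓ → 118
order_id=10: ✓ → 19
order_id=11: ✗
order_id=12: ✗
order_id=13: ✓ → 264
order_id=14: ✓ → 398
order_id=15: ✓ → 140
priority_sum = 546 + 118 + 19 + 264 + 398 + 140 = 1485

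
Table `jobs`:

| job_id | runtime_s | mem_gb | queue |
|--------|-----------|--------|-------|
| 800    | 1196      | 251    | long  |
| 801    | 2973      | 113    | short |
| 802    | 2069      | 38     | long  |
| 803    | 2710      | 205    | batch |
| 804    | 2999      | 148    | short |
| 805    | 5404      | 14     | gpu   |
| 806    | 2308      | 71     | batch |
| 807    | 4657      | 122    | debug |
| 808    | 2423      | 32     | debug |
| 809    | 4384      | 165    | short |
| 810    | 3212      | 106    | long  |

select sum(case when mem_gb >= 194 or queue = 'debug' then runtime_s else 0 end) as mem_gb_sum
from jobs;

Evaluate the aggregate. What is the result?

job_id=800: ✓ → 1196
job_id=801: ✗
job_id=802: ✗
job_id=803: ✓ → 2710
job_id=804: ✗
job_id=805: ✗
job_id=806: ✗
job_id=807: ✓ → 4657
job_id=808: ✓ → 2423
job_id=809: ✗
job_id=810: ✗
mem_gb_sum = 1196 + 2710 + 4657 + 2423 = 10986

10986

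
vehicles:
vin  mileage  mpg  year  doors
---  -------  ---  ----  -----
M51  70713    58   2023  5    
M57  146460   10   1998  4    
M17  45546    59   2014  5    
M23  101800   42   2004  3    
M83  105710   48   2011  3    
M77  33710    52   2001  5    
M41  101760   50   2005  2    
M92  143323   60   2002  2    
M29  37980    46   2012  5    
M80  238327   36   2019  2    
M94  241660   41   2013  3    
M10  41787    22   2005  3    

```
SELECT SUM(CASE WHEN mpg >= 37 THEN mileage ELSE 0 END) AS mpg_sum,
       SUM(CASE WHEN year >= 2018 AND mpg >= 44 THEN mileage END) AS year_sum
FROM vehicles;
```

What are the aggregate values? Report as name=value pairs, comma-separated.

[mpg_sum: mpg >= 37]
vin=M51: ✓ → 70713
vin=M57: ✗
vin=M17: ✓ → 45546
vin=M23: ✓ → 101800
vin=M83: ✓ → 105710
vin=M77: ✓ → 33710
vin=M41: ✓ → 101760
vin=M92: ✓ → 143323
vin=M29: ✓ → 37980
vin=M80: ✗
vin=M94: ✓ → 241660
vin=M10: ✗
mpg_sum = 70713 + 45546 + 101800 + 105710 + 33710 + 101760 + 143323 + 37980 + 241660 = 882202
—
[year_sum: year >= 2018 AND mpg >= 44]
vin=M51: ✓ → 70713
vin=M57: ✗
vin=M17: ✗
vin=M23: ✗
vin=M83: ✗
vin=M77: ✗
vin=M41: ✗
vin=M92: ✗
vin=M29: ✗
vin=M80: ✗
vin=M94: ✗
vin=M10: ✗
year_sum = 70713

mpg_sum=882202, year_sum=70713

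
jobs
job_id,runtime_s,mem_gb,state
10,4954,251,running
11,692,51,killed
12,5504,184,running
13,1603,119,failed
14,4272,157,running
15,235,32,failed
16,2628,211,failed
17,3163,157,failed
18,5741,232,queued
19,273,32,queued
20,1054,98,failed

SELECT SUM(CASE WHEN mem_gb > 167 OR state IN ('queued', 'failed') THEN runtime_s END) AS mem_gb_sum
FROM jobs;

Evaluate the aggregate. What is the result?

25155

job_id=10: ✓ → 4954
job_id=11: ✗
job_id=12: ✓ → 5504
job_id=13: ✓ → 1603
job_id=14: ✗
job_id=15: ✓ → 235
job_id=16: ✓ → 2628
job_id=17: ✓ → 3163
job_id=18: ✓ → 5741
job_id=19: ✓ → 273
job_id=20: ✓ → 1054
mem_gb_sum = 4954 + 5504 + 1603 + 235 + 2628 + 3163 + 5741 + 273 + 1054 = 25155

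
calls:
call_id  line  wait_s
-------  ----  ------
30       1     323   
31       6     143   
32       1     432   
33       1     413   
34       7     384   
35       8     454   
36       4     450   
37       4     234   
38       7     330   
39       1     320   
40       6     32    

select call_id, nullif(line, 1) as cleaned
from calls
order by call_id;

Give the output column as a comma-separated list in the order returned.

call_id=30: line=1 vs 1: equal → NULL
call_id=31: line=6 vs 1: differ → 6
call_id=32: line=1 vs 1: equal → NULL
call_id=33: line=1 vs 1: equal → NULL
call_id=34: line=7 vs 1: differ → 7
call_id=35: line=8 vs 1: differ → 8
call_id=36: line=4 vs 1: differ → 4
call_id=37: line=4 vs 1: differ → 4
call_id=38: line=7 vs 1: differ → 7
call_id=39: line=1 vs 1: equal → NULL
call_id=40: line=6 vs 1: differ → 6

NULL, 6, NULL, NULL, 7, 8, 4, 4, 7, NULL, 6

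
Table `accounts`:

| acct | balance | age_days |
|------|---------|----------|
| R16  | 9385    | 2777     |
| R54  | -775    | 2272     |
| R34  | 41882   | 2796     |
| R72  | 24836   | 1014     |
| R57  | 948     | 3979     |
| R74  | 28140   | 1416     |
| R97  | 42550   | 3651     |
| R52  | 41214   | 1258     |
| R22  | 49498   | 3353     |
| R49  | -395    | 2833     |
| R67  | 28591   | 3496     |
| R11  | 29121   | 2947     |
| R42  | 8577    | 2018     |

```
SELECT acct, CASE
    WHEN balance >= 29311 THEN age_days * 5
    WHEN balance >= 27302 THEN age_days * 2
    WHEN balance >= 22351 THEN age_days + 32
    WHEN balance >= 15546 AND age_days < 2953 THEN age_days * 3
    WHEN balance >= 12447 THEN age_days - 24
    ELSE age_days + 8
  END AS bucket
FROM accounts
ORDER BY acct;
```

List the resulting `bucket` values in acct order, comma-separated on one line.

5894, 2785, 16765, 13980, 2026, 2841, 6290, 2280, 3987, 6992, 1046, 2832, 18255

acct=R11: balance >= 27302 → 5894
acct=R16: ELSE → 2785
acct=R22: balance >= 29311 → 16765
acct=R34: balance >= 29311 → 13980
acct=R42: ELSE → 2026
acct=R49: ELSE → 2841
acct=R52: balance >= 29311 → 6290
acct=R54: ELSE → 2280
acct=R57: ELSE → 3987
acct=R67: balance >= 27302 → 6992
acct=R72: balance >= 22351 → 1046
acct=R74: balance >= 27302 → 2832
acct=R97: balance >= 29311 → 18255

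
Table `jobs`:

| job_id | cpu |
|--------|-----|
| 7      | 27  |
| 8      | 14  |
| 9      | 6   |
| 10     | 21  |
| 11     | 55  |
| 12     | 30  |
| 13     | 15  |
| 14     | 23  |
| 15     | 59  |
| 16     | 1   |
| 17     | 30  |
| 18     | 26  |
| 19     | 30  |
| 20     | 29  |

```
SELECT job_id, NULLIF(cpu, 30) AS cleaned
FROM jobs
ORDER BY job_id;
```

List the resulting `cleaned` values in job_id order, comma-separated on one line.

job_id=7: cpu=27 vs 30: differ → 27
job_id=8: cpu=14 vs 30: differ → 14
job_id=9: cpu=6 vs 30: differ → 6
job_id=10: cpu=21 vs 30: differ → 21
job_id=11: cpu=55 vs 30: differ → 55
job_id=12: cpu=30 vs 30: equal → NULL
job_id=13: cpu=15 vs 30: differ → 15
job_id=14: cpu=23 vs 30: differ → 23
job_id=15: cpu=59 vs 30: differ → 59
job_id=16: cpu=1 vs 30: differ → 1
job_id=17: cpu=30 vs 30: equal → NULL
job_id=18: cpu=26 vs 30: differ → 26
job_id=19: cpu=30 vs 30: equal → NULL
job_id=20: cpu=29 vs 30: differ → 29

27, 14, 6, 21, 55, NULL, 15, 23, 59, 1, NULL, 26, NULL, 29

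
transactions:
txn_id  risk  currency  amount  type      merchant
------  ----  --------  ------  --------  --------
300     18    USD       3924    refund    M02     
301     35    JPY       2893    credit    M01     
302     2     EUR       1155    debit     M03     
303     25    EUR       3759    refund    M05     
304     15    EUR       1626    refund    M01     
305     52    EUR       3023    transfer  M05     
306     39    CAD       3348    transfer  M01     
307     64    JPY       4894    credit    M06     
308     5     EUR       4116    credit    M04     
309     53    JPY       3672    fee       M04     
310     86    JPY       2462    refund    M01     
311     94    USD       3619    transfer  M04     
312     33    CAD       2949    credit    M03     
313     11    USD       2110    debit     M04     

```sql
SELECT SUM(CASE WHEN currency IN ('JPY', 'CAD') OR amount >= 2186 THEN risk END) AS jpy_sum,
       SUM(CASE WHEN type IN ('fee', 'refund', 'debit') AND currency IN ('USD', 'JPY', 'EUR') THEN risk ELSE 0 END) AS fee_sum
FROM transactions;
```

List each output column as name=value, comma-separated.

[jpy_sum: currency IN ('JPY', 'CAD') OR amount >= 2186]
txn_id=300: ✓ → 18
txn_id=301: ✓ → 35
txn_id=302: ✗
txn_id=303: ✓ → 25
txn_id=304: ✗
txn_id=305: ✓ → 52
txn_id=306: ✓ → 39
txn_id=307: ✓ → 64
txn_id=308: ✓ → 5
txn_id=309: ✓ → 53
txn_id=310: ✓ → 86
txn_id=311: ✓ → 94
txn_id=312: ✓ → 33
txn_id=313: ✗
jpy_sum = 18 + 35 + 25 + 52 + 39 + 64 + 5 + 53 + 86 + 94 + 33 = 504
—
[fee_sum: type IN ('fee', 'refund', 'debit') AND currency IN ('USD', 'JPY', 'EUR')]
txn_id=300: ✓ → 18
txn_id=301: ✗
txn_id=302: ✓ → 2
txn_id=303: ✓ → 25
txn_id=304: ✓ → 15
txn_id=305: ✗
txn_id=306: ✗
txn_id=307: ✗
txn_id=308: ✗
txn_id=309: ✓ → 53
txn_id=310: ✓ → 86
txn_id=311: ✗
txn_id=312: ✗
txn_id=313: ✓ → 11
fee_sum = 18 + 2 + 25 + 15 + 53 + 86 + 11 = 210

jpy_sum=504, fee_sum=210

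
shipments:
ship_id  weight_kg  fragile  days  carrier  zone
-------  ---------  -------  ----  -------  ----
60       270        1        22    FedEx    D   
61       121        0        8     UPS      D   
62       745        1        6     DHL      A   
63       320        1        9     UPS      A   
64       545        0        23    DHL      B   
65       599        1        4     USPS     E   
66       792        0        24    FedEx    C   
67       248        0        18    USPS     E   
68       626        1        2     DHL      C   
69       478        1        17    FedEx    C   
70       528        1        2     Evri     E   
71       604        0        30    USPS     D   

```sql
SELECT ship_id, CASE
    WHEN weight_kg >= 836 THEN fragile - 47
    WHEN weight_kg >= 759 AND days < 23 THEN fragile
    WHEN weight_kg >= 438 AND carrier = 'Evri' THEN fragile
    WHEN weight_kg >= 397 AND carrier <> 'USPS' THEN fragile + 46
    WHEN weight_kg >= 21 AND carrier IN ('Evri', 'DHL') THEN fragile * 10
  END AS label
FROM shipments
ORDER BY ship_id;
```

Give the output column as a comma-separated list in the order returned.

ship_id=60: (no match → NULL) → NULL
ship_id=61: (no match → NULL) → NULL
ship_id=62: weight_kg >= 397 AND carrier <> 'USPS' → 47
ship_id=63: (no match → NULL) → NULL
ship_id=64: weight_kg >= 397 AND carrier <> 'USPS' → 46
ship_id=65: (no match → NULL) → NULL
ship_id=66: weight_kg >= 397 AND carrier <> 'USPS' → 46
ship_id=67: (no match → NULL) → NULL
ship_id=68: weight_kg >= 397 AND carrier <> 'USPS' → 47
ship_id=69: weight_kg >= 397 AND carrier <> 'USPS' → 47
ship_id=70: weight_kg >= 438 AND carrier = 'Evri' → 1
ship_id=71: (no match → NULL) → NULL

NULL, NULL, 47, NULL, 46, NULL, 46, NULL, 47, 47, 1, NULL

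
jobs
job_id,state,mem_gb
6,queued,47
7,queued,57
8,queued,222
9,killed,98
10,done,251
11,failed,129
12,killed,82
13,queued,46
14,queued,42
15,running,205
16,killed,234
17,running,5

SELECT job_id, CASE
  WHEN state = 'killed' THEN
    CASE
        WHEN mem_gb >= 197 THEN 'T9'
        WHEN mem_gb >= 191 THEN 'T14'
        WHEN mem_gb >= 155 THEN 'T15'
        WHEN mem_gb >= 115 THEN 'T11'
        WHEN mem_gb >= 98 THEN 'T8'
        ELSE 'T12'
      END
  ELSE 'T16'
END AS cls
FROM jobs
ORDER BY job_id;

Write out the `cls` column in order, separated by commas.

job_id=6: state='queued' → outer ELSE → T16
job_id=7: state='queued' → outer ELSE → T16
job_id=8: state='queued' → outer ELSE → T16
job_id=9: state='killed' → inner[mem_gb >= 98] → T8
job_id=10: state='done' → outer ELSE → T16
job_id=11: state='failed' → outer ELSE → T16
job_id=12: state='killed' → inner[ELSE] → T12
job_id=13: state='queued' → outer ELSE → T16
job_id=14: state='queued' → outer ELSE → T16
job_id=15: state='running' → outer ELSE → T16
job_id=16: state='killed' → inner[mem_gb >= 197] → T9
job_id=17: state='running' → outer ELSE → T16

T16, T16, T16, T8, T16, T16, T12, T16, T16, T16, T9, T16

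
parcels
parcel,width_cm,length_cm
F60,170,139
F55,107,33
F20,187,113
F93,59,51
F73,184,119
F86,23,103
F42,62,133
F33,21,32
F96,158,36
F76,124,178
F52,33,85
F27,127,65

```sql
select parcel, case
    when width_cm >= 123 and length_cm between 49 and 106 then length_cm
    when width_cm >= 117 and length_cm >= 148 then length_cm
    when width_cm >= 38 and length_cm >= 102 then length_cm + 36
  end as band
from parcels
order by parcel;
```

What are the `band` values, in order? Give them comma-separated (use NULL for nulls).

parcel=F20: width_cm >= 38 and length_cm >= 102 → 149
parcel=F27: width_cm >= 123 and length_cm between 49 and 106 → 65
parcel=F33: (no match → NULL) → NULL
parcel=F42: width_cm >= 38 and length_cm >= 102 → 169
parcel=F52: (no match → NULL) → NULL
parcel=F55: (no match → NULL) → NULL
parcel=F60: width_cm >= 38 and length_cm >= 102 → 175
parcel=F73: width_cm >= 38 and length_cm >= 102 → 155
parcel=F76: width_cm >= 117 and length_cm >= 148 → 178
parcel=F86: (no match → NULL) → NULL
parcel=F93: (no match → NULL) → NULL
parcel=F96: (no match → NULL) → NULL

149, 65, NULL, 169, NULL, NULL, 175, 155, 178, NULL, NULL, NULL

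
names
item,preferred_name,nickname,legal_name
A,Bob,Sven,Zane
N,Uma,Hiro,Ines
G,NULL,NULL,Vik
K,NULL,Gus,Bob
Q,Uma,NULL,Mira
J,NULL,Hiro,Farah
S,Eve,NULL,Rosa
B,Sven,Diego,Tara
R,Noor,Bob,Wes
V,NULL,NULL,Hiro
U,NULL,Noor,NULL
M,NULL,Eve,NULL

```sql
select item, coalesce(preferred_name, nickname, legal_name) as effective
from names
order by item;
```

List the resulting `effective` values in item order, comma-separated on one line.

Bob, Sven, Vik, Hiro, Gus, Eve, Uma, Uma, Noor, Eve, Noor, Hiro

item=A: preferred_name=Bob → Bob
item=B: preferred_name=Sven → Sven
item=G: preferred_name=NULL, nickname=NULL, legal_name=Vik → Vik
item=J: preferred_name=NULL, nickname=Hiro → Hiro
item=K: preferred_name=NULL, nickname=Gus → Gus
item=M: preferred_name=NULL, nickname=Eve → Eve
item=N: preferred_name=Uma → Uma
item=Q: preferred_name=Uma → Uma
item=R: preferred_name=Noor → Noor
item=S: preferred_name=Eve → Eve
item=U: preferred_name=NULL, nickname=Noor → Noor
item=V: preferred_name=NULL, nickname=NULL, legal_name=Hiro → Hiro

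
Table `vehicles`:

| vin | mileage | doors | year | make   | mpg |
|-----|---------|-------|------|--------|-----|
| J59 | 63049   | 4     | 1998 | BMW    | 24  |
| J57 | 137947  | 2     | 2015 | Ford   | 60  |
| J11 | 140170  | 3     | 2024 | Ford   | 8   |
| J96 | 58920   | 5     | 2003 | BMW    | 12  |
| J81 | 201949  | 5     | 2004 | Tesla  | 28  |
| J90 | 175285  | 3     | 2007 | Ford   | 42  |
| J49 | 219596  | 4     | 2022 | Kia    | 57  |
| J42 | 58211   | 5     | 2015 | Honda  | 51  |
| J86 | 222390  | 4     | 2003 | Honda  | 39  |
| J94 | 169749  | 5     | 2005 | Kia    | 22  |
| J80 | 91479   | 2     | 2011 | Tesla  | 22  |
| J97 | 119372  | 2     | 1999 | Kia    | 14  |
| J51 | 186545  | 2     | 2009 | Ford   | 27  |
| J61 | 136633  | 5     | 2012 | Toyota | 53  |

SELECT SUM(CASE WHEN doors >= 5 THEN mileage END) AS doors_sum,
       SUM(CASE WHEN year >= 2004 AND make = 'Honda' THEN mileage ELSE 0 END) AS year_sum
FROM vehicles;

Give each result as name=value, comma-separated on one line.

[doors_sum: doors >= 5]
vin=J59: ✗
vin=J57: ✗
vin=J11: ✗
vin=J96: ✓ → 58920
vin=J81: ✓ → 201949
vin=J90: ✗
vin=J49: ✗
vin=J42: ✓ → 58211
vin=J86: ✗
vin=J94: ✓ → 169749
vin=J80: ✗
vin=J97: ✗
vin=J51: ✗
vin=J61: ✓ → 136633
doors_sum = 58920 + 201949 + 58211 + 169749 + 136633 = 625462
—
[year_sum: year >= 2004 AND make = 'Honda']
vin=J59: ✗
vin=J57: ✗
vin=J11: ✗
vin=J96: ✗
vin=J81: ✗
vin=J90: ✗
vin=J49: ✗
vin=J42: ✓ → 58211
vin=J86: ✗
vin=J94: ✗
vin=J80: ✗
vin=J97: ✗
vin=J51: ✗
vin=J61: ✗
year_sum = 58211

doors_sum=625462, year_sum=58211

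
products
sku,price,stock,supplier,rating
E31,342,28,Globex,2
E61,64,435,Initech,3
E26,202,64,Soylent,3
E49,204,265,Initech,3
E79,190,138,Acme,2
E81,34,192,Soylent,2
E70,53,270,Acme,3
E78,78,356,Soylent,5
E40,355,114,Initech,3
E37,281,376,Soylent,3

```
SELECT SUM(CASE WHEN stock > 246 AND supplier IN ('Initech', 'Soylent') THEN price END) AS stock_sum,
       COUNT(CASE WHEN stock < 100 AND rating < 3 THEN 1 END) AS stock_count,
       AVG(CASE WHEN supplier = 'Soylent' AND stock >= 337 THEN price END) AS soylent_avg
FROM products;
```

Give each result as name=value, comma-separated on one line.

[stock_sum: stock > 246 AND supplier IN ('Initech', 'Soylent')]
sku=E31: ✗
sku=E61: ✓ → 64
sku=E26: ✗
sku=E49: ✓ → 204
sku=E79: ✗
sku=E81: ✗
sku=E70: ✗
sku=E78: ✓ → 78
sku=E40: ✗
sku=E37: ✓ → 281
stock_sum = 64 + 204 + 78 + 281 = 627
—
[stock_count: stock < 100 AND rating < 3]
sku=E31: ✓ → 1
sku=E61: ✗
sku=E26: ✗
sku=E49: ✗
sku=E79: ✗
sku=E81: ✗
sku=E70: ✗
sku=E78: ✗
sku=E40: ✗
sku=E37: ✗
stock_count = COUNT(1) = 1
—
[soylent_avg: supplier = 'Soylent' AND stock >= 337]
sku=E31: ✗
sku=E61: ✗
sku=E26: ✗
sku=E49: ✗
sku=E79: ✗
sku=E81: ✗
sku=E70: ✗
sku=E78: ✓ → 78
sku=E40: ✗
sku=E37: ✓ → 281
soylent_avg = (78 + 281) / 2 = 179.5

stock_sum=627, stock_count=1, soylent_avg=179.5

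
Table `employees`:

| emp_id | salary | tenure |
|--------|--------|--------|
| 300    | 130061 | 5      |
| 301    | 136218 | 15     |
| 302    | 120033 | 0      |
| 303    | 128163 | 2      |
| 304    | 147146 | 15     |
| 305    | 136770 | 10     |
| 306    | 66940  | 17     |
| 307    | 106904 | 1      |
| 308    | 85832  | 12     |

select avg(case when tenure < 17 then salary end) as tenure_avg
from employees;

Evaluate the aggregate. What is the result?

123890.875

emp_id=300: ✓ → 130061
emp_id=301: ✓ → 136218
emp_id=302: ✓ → 120033
emp_id=303: ✓ → 128163
emp_id=304: ✓ → 147146
emp_id=305: ✓ → 136770
emp_id=306: ✗
emp_id=307: ✓ → 106904
emp_id=308: ✓ → 85832
tenure_avg = (130061 + 136218 + 120033 + 128163 + 147146 + 136770 + 106904 + 85832) / 8 = 123890.875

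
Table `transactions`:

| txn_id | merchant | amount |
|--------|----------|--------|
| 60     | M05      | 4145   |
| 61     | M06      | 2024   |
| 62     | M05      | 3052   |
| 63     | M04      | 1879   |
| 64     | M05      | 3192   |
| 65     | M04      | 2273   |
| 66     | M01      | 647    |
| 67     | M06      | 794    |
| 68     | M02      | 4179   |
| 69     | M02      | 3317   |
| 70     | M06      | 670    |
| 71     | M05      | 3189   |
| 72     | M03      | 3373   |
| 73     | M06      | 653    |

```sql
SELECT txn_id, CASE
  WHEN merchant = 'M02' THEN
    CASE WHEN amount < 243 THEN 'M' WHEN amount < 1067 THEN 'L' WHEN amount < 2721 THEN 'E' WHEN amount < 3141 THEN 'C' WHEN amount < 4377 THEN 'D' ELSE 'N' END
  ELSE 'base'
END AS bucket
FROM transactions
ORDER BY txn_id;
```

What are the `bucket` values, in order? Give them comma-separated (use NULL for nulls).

base, base, base, base, base, base, base, base, D, D, base, base, base, base

txn_id=60: merchant='M05' → outer ELSE → base
txn_id=61: merchant='M06' → outer ELSE → base
txn_id=62: merchant='M05' → outer ELSE → base
txn_id=63: merchant='M04' → outer ELSE → base
txn_id=64: merchant='M05' → outer ELSE → base
txn_id=65: merchant='M04' → outer ELSE → base
txn_id=66: merchant='M01' → outer ELSE → base
txn_id=67: merchant='M06' → outer ELSE → base
txn_id=68: merchant='M02' → inner[amount < 4377] → D
txn_id=69: merchant='M02' → inner[amount < 4377] → D
txn_id=70: merchant='M06' → outer ELSE → base
txn_id=71: merchant='M05' → outer ELSE → base
txn_id=72: merchant='M03' → outer ELSE → base
txn_id=73: merchant='M06' → outer ELSE → base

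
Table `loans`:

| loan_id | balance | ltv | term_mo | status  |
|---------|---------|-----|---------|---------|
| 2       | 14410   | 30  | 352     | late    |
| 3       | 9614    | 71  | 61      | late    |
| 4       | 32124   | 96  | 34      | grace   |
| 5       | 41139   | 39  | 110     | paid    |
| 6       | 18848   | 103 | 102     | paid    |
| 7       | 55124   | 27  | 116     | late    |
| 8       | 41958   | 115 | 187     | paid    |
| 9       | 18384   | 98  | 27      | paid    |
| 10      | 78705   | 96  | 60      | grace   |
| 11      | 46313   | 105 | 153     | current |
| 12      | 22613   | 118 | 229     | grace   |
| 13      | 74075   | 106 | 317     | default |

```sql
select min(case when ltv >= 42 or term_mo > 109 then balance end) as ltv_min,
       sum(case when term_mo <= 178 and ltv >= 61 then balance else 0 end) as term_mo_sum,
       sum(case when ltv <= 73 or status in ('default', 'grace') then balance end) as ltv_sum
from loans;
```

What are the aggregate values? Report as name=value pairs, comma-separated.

[ltv_min: ltv >= 42 or term_mo > 109]
loan_id=2: ✓ → 14410
loan_id=3: ✓ → 9614
loan_id=4: ✓ → 32124
loan_id=5: ✓ → 41139
loan_id=6: ✓ → 18848
loan_id=7: ✓ → 55124
loan_id=8: ✓ → 41958
loan_id=9: ✓ → 18384
loan_id=10: ✓ → 78705
loan_id=11: ✓ → 46313
loan_id=12: ✓ → 22613
loan_id=13: ✓ → 74075
ltv_min = MIN(14410, 9614, 32124, 41139, 18848, 55124, 41958, 18384, 78705, 46313, 22613, 74075) = 9614
—
[term_mo_sum: term_mo <= 178 and ltv >= 61]
loan_id=2: ✗
loan_id=3: ✓ → 9614
loan_id=4: ✓ → 32124
loan_id=5: ✗
loan_id=6: ✓ → 18848
loan_id=7: ✗
loan_id=8: ✗
loan_id=9: ✓ → 18384
loan_id=10: ✓ → 78705
loan_id=11: ✓ → 46313
loan_id=12: ✗
loan_id=13: ✗
term_mo_sum = 9614 + 32124 + 18848 + 18384 + 78705 + 46313 = 203988
—
[ltv_sum: ltv <= 73 or status in ('default', 'grace')]
loan_id=2: ✓ → 14410
loan_id=3: ✓ → 9614
loan_id=4: ✓ → 32124
loan_id=5: ✓ → 41139
loan_id=6: ✗
loan_id=7: ✓ → 55124
loan_id=8: ✗
loan_id=9: ✗
loan_id=10: ✓ → 78705
loan_id=11: ✗
loan_id=12: ✓ → 22613
loan_id=13: ✓ → 74075
ltv_sum = 14410 + 9614 + 32124 + 41139 + 55124 + 78705 + 22613 + 74075 = 327804

ltv_min=9614, term_mo_sum=203988, ltv_sum=327804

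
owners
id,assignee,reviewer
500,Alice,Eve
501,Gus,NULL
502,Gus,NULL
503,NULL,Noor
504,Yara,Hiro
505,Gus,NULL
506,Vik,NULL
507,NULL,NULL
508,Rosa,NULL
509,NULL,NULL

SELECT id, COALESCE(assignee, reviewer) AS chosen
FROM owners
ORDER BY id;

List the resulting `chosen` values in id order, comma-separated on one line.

id=500: assignee=Alice → Alice
id=501: assignee=Gus → Gus
id=502: assignee=Gus → Gus
id=503: assignee=NULL, reviewer=Noor → Noor
id=504: assignee=Yara → Yara
id=505: assignee=Gus → Gus
id=506: assignee=Vik → Vik
id=507: assignee=NULL, reviewer=NULL (all NULL) → NULL
id=508: assignee=Rosa → Rosa
id=509: assignee=NULL, reviewer=NULL (all NULL) → NULL

Alice, Gus, Gus, Noor, Yara, Gus, Vik, NULL, Rosa, NULL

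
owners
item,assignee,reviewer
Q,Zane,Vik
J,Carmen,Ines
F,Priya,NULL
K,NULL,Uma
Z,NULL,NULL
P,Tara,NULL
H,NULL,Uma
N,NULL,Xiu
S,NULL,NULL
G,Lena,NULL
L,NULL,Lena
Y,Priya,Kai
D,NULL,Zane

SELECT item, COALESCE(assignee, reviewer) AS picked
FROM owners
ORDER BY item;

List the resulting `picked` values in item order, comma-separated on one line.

item=D: assignee=NULL, reviewer=Zane → Zane
item=F: assignee=Priya → Priya
item=G: assignee=Lena → Lena
item=H: assignee=NULL, reviewer=Uma → Uma
item=J: assignee=Carmen → Carmen
item=K: assignee=NULL, reviewer=Uma → Uma
item=L: assignee=NULL, reviewer=Lena → Lena
item=N: assignee=NULL, reviewer=Xiu → Xiu
item=P: assignee=Tara → Tara
item=Q: assignee=Zane → Zane
item=S: assignee=NULL, reviewer=NULL (all NULL) → NULL
item=Y: assignee=Priya → Priya
item=Z: assignee=NULL, reviewer=NULL (all NULL) → NULL

Zane, Priya, Lena, Uma, Carmen, Uma, Lena, Xiu, Tara, Zane, NULL, Priya, NULL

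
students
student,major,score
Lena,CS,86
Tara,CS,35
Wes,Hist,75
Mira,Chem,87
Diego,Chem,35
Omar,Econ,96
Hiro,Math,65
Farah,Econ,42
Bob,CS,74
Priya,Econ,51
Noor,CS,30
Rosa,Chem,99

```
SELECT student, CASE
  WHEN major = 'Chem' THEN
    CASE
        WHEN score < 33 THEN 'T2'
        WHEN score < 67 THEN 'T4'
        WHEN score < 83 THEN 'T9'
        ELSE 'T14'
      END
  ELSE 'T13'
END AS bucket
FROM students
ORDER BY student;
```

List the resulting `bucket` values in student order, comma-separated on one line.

student=Bob: major='CS' → outer ELSE → T13
student=Diego: major='Chem' → inner[score < 67] → T4
student=Farah: major='Econ' → outer ELSE → T13
student=Hiro: major='Math' → outer ELSE → T13
student=Lena: major='CS' → outer ELSE → T13
student=Mira: major='Chem' → inner[ELSE] → T14
student=Noor: major='CS' → outer ELSE → T13
student=Omar: major='Econ' → outer ELSE → T13
student=Priya: major='Econ' → outer ELSE → T13
student=Rosa: major='Chem' → inner[ELSE] → T14
student=Tara: major='CS' → outer ELSE → T13
student=Wes: major='Hist' → outer ELSE → T13

T13, T4, T13, T13, T13, T14, T13, T13, T13, T14, T13, T13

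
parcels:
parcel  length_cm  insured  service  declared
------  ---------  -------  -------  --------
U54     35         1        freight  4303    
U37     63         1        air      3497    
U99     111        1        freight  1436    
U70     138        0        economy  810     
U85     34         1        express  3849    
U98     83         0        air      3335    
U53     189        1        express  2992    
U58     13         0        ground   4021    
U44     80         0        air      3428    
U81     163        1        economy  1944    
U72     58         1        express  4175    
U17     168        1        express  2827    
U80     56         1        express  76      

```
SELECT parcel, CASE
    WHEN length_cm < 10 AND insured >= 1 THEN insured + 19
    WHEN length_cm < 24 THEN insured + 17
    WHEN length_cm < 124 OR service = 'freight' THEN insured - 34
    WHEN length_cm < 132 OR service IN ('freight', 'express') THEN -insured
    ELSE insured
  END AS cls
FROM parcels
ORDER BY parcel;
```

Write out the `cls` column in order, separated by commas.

parcel=U17: length_cm < 132 OR service IN ('freight', 'express') → -1
parcel=U37: length_cm < 124 OR service = 'freight' → -33
parcel=U44: length_cm < 124 OR service = 'freight' → -34
parcel=U53: length_cm < 132 OR service IN ('freight', 'express') → -1
parcel=U54: length_cm < 124 OR service = 'freight' → -33
parcel=U58: length_cm < 24 → 17
parcel=U70: ELSE → 0
parcel=U72: length_cm < 124 OR service = 'freight' → -33
parcel=U80: length_cm < 124 OR service = 'freight' → -33
parcel=U81: ELSE → 1
parcel=U85: length_cm < 124 OR service = 'freight' → -33
parcel=U98: length_cm < 124 OR service = 'freight' → -34
parcel=U99: length_cm < 124 OR service = 'freight' → -33

-1, -33, -34, -1, -33, 17, 0, -33, -33, 1, -33, -34, -33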